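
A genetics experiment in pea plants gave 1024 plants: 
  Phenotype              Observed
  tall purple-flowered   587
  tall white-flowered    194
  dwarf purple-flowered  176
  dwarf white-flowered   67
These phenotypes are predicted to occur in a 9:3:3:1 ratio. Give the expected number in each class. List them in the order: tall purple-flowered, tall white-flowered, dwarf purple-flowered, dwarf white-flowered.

Expected counts for N = 1024 under a 9:3:3:1 ratio (total parts = 16):
  tall purple-flowered: 1024 × 9/16 = 576
  tall white-flowered: 1024 × 3/16 = 192
  dwarf purple-flowered: 1024 × 3/16 = 192
  dwarf white-flowered: 1024 × 1/16 = 64

576, 192, 192, 64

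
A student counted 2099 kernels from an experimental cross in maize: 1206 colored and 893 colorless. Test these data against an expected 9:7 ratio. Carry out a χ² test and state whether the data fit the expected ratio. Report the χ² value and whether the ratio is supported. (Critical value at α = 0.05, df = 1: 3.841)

1.240; consistent

The 9:7 ratio has 16 parts, so with N = 2099 the expected counts are:
  colored: 2099 × 9/16 = 1180.6875
  colorless: 2099 × 7/16 = 918.3125
χ² = Σ (O − E)² / E
  colored: (1206 − 1180.6875)² / 1180.6875 = 0.5427
  colorless: (893 − 918.3125)² / 918.3125 = 0.6977
χ² = 0.5427 + 0.6977 = 1.2404 ≈ 1.240
Degrees of freedom = 2 − 1 = 1; critical value at α = 0.05 is 3.841.
Since 1.240 < 3.841, we fail to reject the null hypothesis — the data are consistent with the 9:7 ratio.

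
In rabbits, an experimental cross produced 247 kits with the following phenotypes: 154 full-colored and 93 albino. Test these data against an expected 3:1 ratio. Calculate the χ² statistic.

21.086

Total ratio parts = 4. Expected numbers out of 247:
  full-colored: 247 × 3/4 = 185.25
  albino: 247 × 1/4 = 61.75
χ² = Σ (O − E)² / E
  full-colored: (154 − 185.25)² / 185.25 = 5.2716
  albino: (93 − 61.75)² / 61.75 = 15.8148
χ² = 5.2716 + 15.8148 = 21.0864 ≈ 21.086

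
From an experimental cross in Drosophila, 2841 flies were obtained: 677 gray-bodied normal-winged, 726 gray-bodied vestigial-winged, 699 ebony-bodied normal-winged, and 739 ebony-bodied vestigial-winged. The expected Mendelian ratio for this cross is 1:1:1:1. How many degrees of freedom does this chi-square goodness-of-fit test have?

A goodness-of-fit test with 4 phenotype classes has df = 4 − 1 = 3.

3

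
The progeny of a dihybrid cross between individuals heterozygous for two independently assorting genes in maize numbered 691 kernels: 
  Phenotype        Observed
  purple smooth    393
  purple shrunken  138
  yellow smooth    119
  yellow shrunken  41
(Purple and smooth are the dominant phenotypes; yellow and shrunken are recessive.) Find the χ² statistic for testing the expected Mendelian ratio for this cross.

1.569

A dihybrid F₂ with independent assortment and complete dominance at both loci gives a 9:3:3:1 phenotypic ratio.
Total ratio parts = 16. Expected numbers out of 691:
  purple smooth: 691 × 9/16 = 388.6875
  purple shrunken: 691 × 3/16 = 129.5625
  yellow smooth: 691 × 3/16 = 129.5625
  yellow shrunken: 691 × 1/16 = 43.1875
χ² = Σ (O − E)² / E
  purple smooth: (393 − 388.6875)² / 388.6875 = 0.0478
  purple shrunken: (138 − 129.5625)² / 129.5625 = 0.5495
  yellow smooth: (119 − 129.5625)² / 129.5625 = 0.8611
  yellow shrunken: (41 − 43.1875)² / 43.1875 = 0.1108
χ² = 0.0478 + 0.5495 + 0.8611 + 0.1108 = 1.5692 ≈ 1.569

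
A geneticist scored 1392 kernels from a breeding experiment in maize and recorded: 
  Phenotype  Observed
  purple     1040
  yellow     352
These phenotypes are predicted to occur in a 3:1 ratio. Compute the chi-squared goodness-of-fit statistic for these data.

0.061

Under the 3:1 hypothesis (Σ ratio = 4, N = 1392):
  purple: 1392 × 3/4 = 1044
  yellow: 1392 × 1/4 = 348
χ² = Σ (O − E)² / E
  purple: (1040 − 1044)² / 1044 = 0.0153
  yellow: (352 − 348)² / 348 = 0.0460
χ² = 0.0153 + 0.0460 = 0.0613 ≈ 0.061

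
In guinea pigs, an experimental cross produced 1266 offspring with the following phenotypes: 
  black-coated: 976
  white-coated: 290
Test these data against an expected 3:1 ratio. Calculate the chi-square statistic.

Under the 3:1 hypothesis (Σ ratio = 4, N = 1266):
  black-coated: 1266 × 3/4 = 949.5
  white-coated: 1266 × 1/4 = 316.5
χ² = Σ (O − E)² / E
  black-coated: (976 − 949.5)² / 949.5 = 0.7396
  white-coated: (290 − 316.5)² / 316.5 = 2.2188
χ² = 0.7396 + 2.2188 = 2.9584 ≈ 2.958

2.958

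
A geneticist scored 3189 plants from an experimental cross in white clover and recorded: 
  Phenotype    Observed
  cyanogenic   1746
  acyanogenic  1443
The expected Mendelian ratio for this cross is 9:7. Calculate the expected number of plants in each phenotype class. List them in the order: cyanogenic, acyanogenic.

1793.8125, 1395.1875

Total ratio parts = 16. Expected numbers out of 3189:
  cyanogenic: 3189 × 9/16 = 1793.8125
  acyanogenic: 3189 × 7/16 = 1395.1875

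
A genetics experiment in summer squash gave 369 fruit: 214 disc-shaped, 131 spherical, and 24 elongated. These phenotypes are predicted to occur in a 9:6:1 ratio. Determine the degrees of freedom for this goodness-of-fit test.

A goodness-of-fit test with 3 phenotype classes has df = 3 − 1 = 2.

2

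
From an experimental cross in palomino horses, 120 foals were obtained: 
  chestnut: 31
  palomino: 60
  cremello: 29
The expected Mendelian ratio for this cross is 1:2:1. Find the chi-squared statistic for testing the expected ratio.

The 1:2:1 ratio has 4 parts, so with N = 120 the expected counts are:
  chestnut: 120 × 1/4 = 30
  palomino: 120 × 2/4 = 60
  cremello: 120 × 1/4 = 30
χ² = Σ (O − E)² / E
  chestnut: (31 − 30)² / 30 = 0.0333
  palomino: (60 − 60)² / 60 = 0.0000
  cremello: (29 − 30)² / 30 = 0.0333
χ² = 0.0333 + 0.0000 + 0.0333 = 0.0666 ≈ 0.067

0.067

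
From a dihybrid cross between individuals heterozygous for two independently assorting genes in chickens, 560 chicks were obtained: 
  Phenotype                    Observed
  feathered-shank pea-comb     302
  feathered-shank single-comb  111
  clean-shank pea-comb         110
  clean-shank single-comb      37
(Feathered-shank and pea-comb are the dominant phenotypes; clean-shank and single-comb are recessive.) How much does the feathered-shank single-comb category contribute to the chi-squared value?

0.343

A dihybrid F₂ with independent assortment and complete dominance at both loci gives a 9:3:3:1 phenotypic ratio.
The 9:3:3:1 ratio has 16 parts, so with N = 560 the expected counts are:
  feathered-shank pea-comb: 560 × 9/16 = 315
  feathered-shank single-comb: 560 × 3/16 = 105
  clean-shank pea-comb: 560 × 3/16 = 105
  clean-shank single-comb: 560 × 1/16 = 35
Contribution of feathered-shank single-comb: (111 − 105)² / 105 = 0.3429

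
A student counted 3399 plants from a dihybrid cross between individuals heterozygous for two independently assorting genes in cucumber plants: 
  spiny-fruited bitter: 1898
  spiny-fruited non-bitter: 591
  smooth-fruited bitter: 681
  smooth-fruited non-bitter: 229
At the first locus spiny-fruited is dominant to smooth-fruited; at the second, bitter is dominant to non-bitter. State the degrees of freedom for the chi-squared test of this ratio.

A dihybrid F₂ with independent assortment and complete dominance at both loci gives a 9:3:3:1 phenotypic ratio.
A goodness-of-fit test with 4 phenotype classes has df = 4 − 1 = 3.

3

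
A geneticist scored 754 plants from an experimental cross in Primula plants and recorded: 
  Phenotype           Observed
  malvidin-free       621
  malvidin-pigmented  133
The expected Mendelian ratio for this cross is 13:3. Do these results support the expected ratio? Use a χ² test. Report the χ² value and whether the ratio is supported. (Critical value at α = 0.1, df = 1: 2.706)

Under the 13:3 hypothesis (Σ ratio = 16, N = 754):
  malvidin-free: 754 × 13/16 = 612.625
  malvidin-pigmented: 754 × 3/16 = 141.375
χ² = Σ (O − E)² / E
  malvidin-free: (621 − 612.625)² / 612.625 = 0.1145
  malvidin-pigmented: (133 − 141.375)² / 141.375 = 0.4961
χ² = 0.1145 + 0.4961 = 0.6106 ≈ 0.611
Degrees of freedom = 2 − 1 = 1; critical value at α = 0.1 is 2.706.
Since 0.611 < 2.706, we fail to reject the null hypothesis — the data are consistent with the 13:3 ratio.

0.611; consistent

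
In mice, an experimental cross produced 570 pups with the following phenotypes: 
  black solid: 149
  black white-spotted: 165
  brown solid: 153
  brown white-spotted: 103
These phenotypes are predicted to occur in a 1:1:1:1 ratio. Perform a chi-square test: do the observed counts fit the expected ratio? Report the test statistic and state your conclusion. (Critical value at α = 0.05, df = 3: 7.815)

15.572; not consistent

Under the 1:1:1:1 hypothesis (Σ ratio = 4, N = 570):
  black solid: 570 × 1/4 = 142.5
  black white-spotted: 570 × 1/4 = 142.5
  brown solid: 570 × 1/4 = 142.5
  brown white-spotted: 570 × 1/4 = 142.5
χ² = Σ (O − E)² / E
  black solid: (149 − 142.5)² / 142.5 = 0.2965
  black white-spotted: (165 − 142.5)² / 142.5 = 3.5526
  brown solid: (153 − 142.5)² / 142.5 = 0.7737
  brown white-spotted: (103 − 142.5)² / 142.5 = 10.9491
χ² = 0.2965 + 3.5526 + 0.7737 + 10.9491 = 15.5719 ≈ 15.572
Degrees of freedom = 4 − 1 = 3; critical value at α = 0.05 is 7.815.
Since 15.572 > 7.815, we reject the null hypothesis — the data do not fit the 1:1:1:1 ratio.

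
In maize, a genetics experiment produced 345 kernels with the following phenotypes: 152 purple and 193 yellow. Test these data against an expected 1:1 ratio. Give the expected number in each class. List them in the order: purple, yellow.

Total ratio parts = 2. Expected numbers out of 345:
  purple: 345 × 1/2 = 172.5
  yellow: 345 × 1/2 = 172.5

172.5, 172.5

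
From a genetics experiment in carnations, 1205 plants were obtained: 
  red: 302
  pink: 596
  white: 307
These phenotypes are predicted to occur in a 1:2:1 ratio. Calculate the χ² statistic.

Total ratio parts = 4. Expected numbers out of 1205:
  red: 1205 × 1/4 = 301.25
  pink: 1205 × 2/4 = 602.5
  white: 1205 × 1/4 = 301.25
χ² = Σ (O − E)² / E
  red: (302 − 301.25)² / 301.25 = 0.0019
  pink: (596 − 602.5)² / 602.5 = 0.0701
  white: (307 − 301.25)² / 301.25 = 0.1098
χ² = 0.0019 + 0.0701 + 0.1098 = 0.1818 ≈ 0.182

0.182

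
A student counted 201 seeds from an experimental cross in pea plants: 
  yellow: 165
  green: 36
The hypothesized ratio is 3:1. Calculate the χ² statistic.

The 3:1 ratio has 4 parts, so with N = 201 the expected counts are:
  yellow: 201 × 3/4 = 150.75
  green: 201 × 1/4 = 50.25
χ² = Σ (O − E)² / E
  yellow: (165 − 150.75)² / 150.75 = 1.3470
  green: (36 − 50.25)² / 50.25 = 4.0410
χ² = 1.3470 + 4.0410 = 5.388

5.388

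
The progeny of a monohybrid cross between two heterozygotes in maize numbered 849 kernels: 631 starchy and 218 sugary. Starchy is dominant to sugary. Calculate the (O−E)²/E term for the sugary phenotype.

0.156

For a monohybrid cross between heterozygotes with complete dominance, the expected phenotypic ratio is 3:1.
Total ratio parts = 4. Expected numbers out of 849:
  starchy: 849 × 3/4 = 636.75
  sugary: 849 × 1/4 = 212.25
Contribution of sugary: (218 − 212.25)² / 212.25 = 0.1558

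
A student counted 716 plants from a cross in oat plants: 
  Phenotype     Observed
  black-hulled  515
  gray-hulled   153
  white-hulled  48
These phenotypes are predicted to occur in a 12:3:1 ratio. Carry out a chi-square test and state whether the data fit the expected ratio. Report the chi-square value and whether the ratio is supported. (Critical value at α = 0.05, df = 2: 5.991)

Total ratio parts = 16. Expected numbers out of 716:
  black-hulled: 716 × 12/16 = 537
  gray-hulled: 716 × 3/16 = 134.25
  white-hulled: 716 × 1/16 = 44.75
χ² = Σ (O − E)² / E
  black-hulled: (515 − 537)² / 537 = 0.9013
  gray-hulled: (153 − 134.25)² / 134.25 = 2.6187
  white-hulled: (48 − 44.75)² / 44.75 = 0.2360
χ² = 0.9013 + 2.6187 + 0.2360 = 3.756
Degrees of freedom = 3 − 1 = 2; critical value at α = 0.05 is 5.991.
Since 3.756 < 5.991, we fail to reject the null hypothesis — the data are consistent with the 12:3:1 ratio.

3.756; consistent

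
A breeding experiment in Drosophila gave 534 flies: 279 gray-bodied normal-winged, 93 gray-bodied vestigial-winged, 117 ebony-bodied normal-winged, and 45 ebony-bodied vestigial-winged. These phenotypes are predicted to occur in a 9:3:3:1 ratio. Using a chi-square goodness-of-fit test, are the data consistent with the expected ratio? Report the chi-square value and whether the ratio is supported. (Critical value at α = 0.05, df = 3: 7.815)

Expected counts for N = 534 under a 9:3:3:1 ratio (total parts = 16):
  gray-bodied normal-winged: 534 × 9/16 = 300.375
  gray-bodied vestigial-winged: 534 × 3/16 = 100.125
  ebony-bodied normal-winged: 534 × 3/16 = 100.125
  ebony-bodied vestigial-winged: 534 × 1/16 = 33.375
χ² = Σ (O − E)² / E
  gray-bodied normal-winged: (279 − 300.375)² / 300.375 = 1.5211
  gray-bodied vestigial-winged: (93 − 100.125)² / 100.125 = 0.5070
  ebony-bodied normal-winged: (117 − 100.125)² / 100.125 = 2.8441
  ebony-bodied vestigial-winged: (45 − 33.375)² / 33.375 = 4.0492
χ² = 1.5211 + 0.5070 + 2.8441 + 4.0492 = 8.9214 ≈ 8.921
Degrees of freedom = 4 − 1 = 3; critical value at α = 0.05 is 7.815.
Since 8.921 > 7.815, we reject the null hypothesis — the data do not fit the 9:3:3:1 ratio.

8.921; not consistent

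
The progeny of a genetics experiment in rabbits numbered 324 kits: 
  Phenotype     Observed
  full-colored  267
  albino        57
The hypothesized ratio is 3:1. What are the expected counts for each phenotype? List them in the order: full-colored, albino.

243, 81

Total ratio parts = 4. Expected numbers out of 324:
  full-colored: 324 × 3/4 = 243
  albino: 324 × 1/4 = 81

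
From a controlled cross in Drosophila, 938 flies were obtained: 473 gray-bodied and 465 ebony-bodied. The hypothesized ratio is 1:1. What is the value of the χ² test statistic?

0.068

Total ratio parts = 2. Expected numbers out of 938:
  gray-bodied: 938 × 1/2 = 469
  ebony-bodied: 938 × 1/2 = 469
χ² = Σ (O − E)² / E
  gray-bodied: (473 − 469)² / 469 = 0.0341
  ebony-bodied: (465 − 469)² / 469 = 0.0341
χ² = 0.0341 + 0.0341 = 0.0682 ≈ 0.068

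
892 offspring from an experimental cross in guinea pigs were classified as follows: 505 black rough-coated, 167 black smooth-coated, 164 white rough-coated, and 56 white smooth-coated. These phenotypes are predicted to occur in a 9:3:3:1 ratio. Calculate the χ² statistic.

The 9:3:3:1 ratio has 16 parts, so with N = 892 the expected counts are:
  black rough-coated: 892 × 9/16 = 501.75
  black smooth-coated: 892 × 3/16 = 167.25
  white rough-coated: 892 × 3/16 = 167.25
  white smooth-coated: 892 × 1/16 = 55.75
χ² = Σ (O − E)² / E
  black rough-coated: (505 − 501.75)² / 501.75 = 0.0211
  black smooth-coated: (167 − 167.25)² / 167.25 = 0.0004
  white rough-coated: (164 − 167.25)² / 167.25 = 0.0632
  white smooth-coated: (56 − 55.75)² / 55.75 = 0.0011
χ² = 0.0211 + 0.0004 + 0.0632 + 0.0011 = 0.0858 ≈ 0.086

0.086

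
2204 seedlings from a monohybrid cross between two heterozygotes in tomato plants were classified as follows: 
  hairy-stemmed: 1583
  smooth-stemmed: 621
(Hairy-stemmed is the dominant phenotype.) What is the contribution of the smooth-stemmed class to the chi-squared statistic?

For a monohybrid cross between heterozygotes with complete dominance, the expected phenotypic ratio is 3:1.
Expected counts for N = 2204 under a 3:1 ratio (total parts = 4):
  hairy-stemmed: 2204 × 3/4 = 1653
  smooth-stemmed: 2204 × 1/4 = 551
Contribution of smooth-stemmed: (621 − 551)² / 551 = 8.8929

8.893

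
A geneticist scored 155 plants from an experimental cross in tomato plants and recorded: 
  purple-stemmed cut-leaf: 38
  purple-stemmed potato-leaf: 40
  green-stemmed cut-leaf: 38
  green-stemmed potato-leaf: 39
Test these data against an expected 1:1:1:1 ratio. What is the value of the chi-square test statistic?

The 1:1:1:1 ratio has 4 parts, so with N = 155 the expected counts are:
  purple-stemmed cut-leaf: 155 × 1/4 = 38.75
  purple-stemmed potato-leaf: 155 × 1/4 = 38.75
  green-stemmed cut-leaf: 155 × 1/4 = 38.75
  green-stemmed potato-leaf: 155 × 1/4 = 38.75
χ² = Σ (O − E)² / E
  purple-stemmed cut-leaf: (38 − 38.75)² / 38.75 = 0.0145
  purple-stemmed potato-leaf: (40 − 38.75)² / 38.75 = 0.0403
  green-stemmed cut-leaf: (38 − 38.75)² / 38.75 = 0.0145
  green-stemmed potato-leaf: (39 − 38.75)² / 38.75 = 0.0016
χ² = 0.0145 + 0.0403 + 0.0145 + 0.0016 = 0.0709 ≈ 0.071

0.071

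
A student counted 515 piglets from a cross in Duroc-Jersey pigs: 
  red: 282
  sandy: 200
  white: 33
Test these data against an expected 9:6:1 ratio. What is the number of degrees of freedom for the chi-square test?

A goodness-of-fit test with 3 phenotype classes has df = 3 − 1 = 2.

2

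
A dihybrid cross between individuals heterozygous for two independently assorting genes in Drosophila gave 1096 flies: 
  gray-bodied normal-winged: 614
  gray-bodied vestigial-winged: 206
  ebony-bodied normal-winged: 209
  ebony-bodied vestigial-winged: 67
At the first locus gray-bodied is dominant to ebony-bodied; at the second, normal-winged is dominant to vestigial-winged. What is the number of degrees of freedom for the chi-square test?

3

A dihybrid F₂ with independent assortment and complete dominance at both loci gives a 9:3:3:1 phenotypic ratio.
A goodness-of-fit test with 4 phenotype classes has df = 4 − 1 = 3.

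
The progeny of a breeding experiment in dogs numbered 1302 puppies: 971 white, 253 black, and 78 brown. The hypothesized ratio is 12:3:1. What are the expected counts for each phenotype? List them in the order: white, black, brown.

976.5, 244.125, 81.375

Under the 12:3:1 hypothesis (Σ ratio = 16, N = 1302):
  white: 1302 × 12/16 = 976.5
  black: 1302 × 3/16 = 244.125
  brown: 1302 × 1/16 = 81.375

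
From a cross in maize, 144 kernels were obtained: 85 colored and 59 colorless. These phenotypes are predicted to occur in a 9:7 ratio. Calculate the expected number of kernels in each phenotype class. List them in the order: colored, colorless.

81, 63

Under the 9:7 hypothesis (Σ ratio = 16, N = 144):
  colored: 144 × 9/16 = 81
  colorless: 144 × 7/16 = 63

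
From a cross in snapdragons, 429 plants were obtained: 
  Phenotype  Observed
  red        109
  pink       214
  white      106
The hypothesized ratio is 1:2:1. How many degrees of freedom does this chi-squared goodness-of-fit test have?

2

A goodness-of-fit test with 3 phenotype classes has df = 3 − 1 = 2.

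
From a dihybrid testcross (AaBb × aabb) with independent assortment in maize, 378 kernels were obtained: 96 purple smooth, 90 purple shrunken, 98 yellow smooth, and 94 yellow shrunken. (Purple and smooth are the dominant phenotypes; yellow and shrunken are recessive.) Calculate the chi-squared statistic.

0.370

A dihybrid testcross with independent assortment gives a 1:1:1:1 ratio.
The 1:1:1:1 ratio has 4 parts, so with N = 378 the expected counts are:
  purple smooth: 378 × 1/4 = 94.5
  purple shrunken: 378 × 1/4 = 94.5
  yellow smooth: 378 × 1/4 = 94.5
  yellow shrunken: 378 × 1/4 = 94.5
χ² = Σ (O − E)² / E
  purple smooth: (96 − 94.5)² / 94.5 = 0.0238
  purple shrunken: (90 − 94.5)² / 94.5 = 0.2143
  yellow smooth: (98 − 94.5)² / 94.5 = 0.1296
  yellow shrunken: (94 − 94.5)² / 94.5 = 0.0026
χ² = 0.0238 + 0.2143 + 0.1296 + 0.0026 = 0.3703 ≈ 0.370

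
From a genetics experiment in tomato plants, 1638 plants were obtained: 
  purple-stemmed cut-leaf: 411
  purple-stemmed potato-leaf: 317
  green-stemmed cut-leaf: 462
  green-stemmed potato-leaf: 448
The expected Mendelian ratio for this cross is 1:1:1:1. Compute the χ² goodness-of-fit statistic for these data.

31.250

Total ratio parts = 4. Expected numbers out of 1638:
  purple-stemmed cut-leaf: 1638 × 1/4 = 409.5
  purple-stemmed potato-leaf: 1638 × 1/4 = 409.5
  green-stemmed cut-leaf: 1638 × 1/4 = 409.5
  green-stemmed potato-leaf: 1638 × 1/4 = 409.5
χ² = Σ (O − E)² / E
  purple-stemmed cut-leaf: (411 − 409.5)² / 409.5 = 0.0055
  purple-stemmed potato-leaf: (317 − 409.5)² / 409.5 = 20.8944
  green-stemmed cut-leaf: (462 − 409.5)² / 409.5 = 6.7308
  green-stemmed potato-leaf: (448 − 409.5)² / 409.5 = 3.6197
χ² = 0.0055 + 20.8944 + 6.7308 + 3.6197 = 31.2504 ≈ 31.250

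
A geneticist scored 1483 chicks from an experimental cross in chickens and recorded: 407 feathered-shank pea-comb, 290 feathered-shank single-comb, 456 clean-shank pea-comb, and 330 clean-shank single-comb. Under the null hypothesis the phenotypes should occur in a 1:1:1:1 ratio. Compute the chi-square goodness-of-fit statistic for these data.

The 1:1:1:1 ratio has 4 parts, so with N = 1483 the expected counts are:
  feathered-shank pea-comb: 1483 × 1/4 = 370.75
  feathered-shank single-comb: 1483 × 1/4 = 370.75
  clean-shank pea-comb: 1483 × 1/4 = 370.75
  clean-shank single-comb: 1483 × 1/4 = 370.75
χ² = Σ (O − E)² / E
  feathered-shank pea-comb: (407 − 370.75)² / 370.75 = 3.5443
  feathered-shank single-comb: (290 − 370.75)² / 370.75 = 17.5875
  clean-shank pea-comb: (456 − 370.75)² / 370.75 = 19.6023
  clean-shank single-comb: (330 − 370.75)² / 370.75 = 4.4789
χ² = 3.5443 + 17.5875 + 19.6023 + 4.4789 = 45.213

45.213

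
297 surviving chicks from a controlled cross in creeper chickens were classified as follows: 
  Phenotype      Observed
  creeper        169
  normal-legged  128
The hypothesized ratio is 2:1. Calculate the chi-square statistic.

12.742

Expected counts for N = 297 under a 2:1 ratio (total parts = 3):
  creeper: 297 × 2/3 = 198
  normal-legged: 297 × 1/3 = 99
χ² = Σ (O − E)² / E
  creeper: (169 − 198)² / 198 = 4.2475
  normal-legged: (128 − 99)² / 99 = 8.4949
χ² = 4.2475 + 8.4949 = 12.7424 ≈ 12.742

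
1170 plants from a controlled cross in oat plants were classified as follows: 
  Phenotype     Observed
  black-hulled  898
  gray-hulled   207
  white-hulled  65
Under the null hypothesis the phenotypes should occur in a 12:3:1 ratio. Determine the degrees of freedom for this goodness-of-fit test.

A goodness-of-fit test with 3 phenotype classes has df = 3 − 1 = 2.

2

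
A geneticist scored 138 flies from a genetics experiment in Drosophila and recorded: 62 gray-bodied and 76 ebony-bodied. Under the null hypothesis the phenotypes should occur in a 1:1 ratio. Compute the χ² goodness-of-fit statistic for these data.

1.420

Under the 1:1 hypothesis (Σ ratio = 2, N = 138):
  gray-bodied: 138 × 1/2 = 69
  ebony-bodied: 138 × 1/2 = 69
χ² = Σ (O − E)² / E
  gray-bodied: (62 − 69)² / 69 = 0.7101
  ebony-bodied: (76 − 69)² / 69 = 0.7101
χ² = 0.7101 + 0.7101 = 1.4202 ≈ 1.420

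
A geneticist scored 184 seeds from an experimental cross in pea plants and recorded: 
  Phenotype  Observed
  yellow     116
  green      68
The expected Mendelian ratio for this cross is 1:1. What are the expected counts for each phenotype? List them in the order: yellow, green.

92, 92

Total ratio parts = 2. Expected numbers out of 184:
  yellow: 184 × 1/2 = 92
  green: 184 × 1/2 = 92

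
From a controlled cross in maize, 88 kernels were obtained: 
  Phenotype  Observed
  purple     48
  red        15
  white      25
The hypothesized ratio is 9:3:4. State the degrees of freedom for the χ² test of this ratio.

A goodness-of-fit test with 3 phenotype classes has df = 3 − 1 = 2.

2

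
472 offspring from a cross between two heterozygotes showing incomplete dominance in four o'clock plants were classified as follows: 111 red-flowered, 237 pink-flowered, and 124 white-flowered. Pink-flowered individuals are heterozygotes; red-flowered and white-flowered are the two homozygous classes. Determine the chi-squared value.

With incomplete dominance, a heterozygote × heterozygote cross gives a 1:2:1 phenotypic ratio.
Expected counts for N = 472 under a 1:2:1 ratio (total parts = 4):
  red-flowered: 472 × 1/4 = 118
  pink-flowered: 472 × 2/4 = 236
  white-flowered: 472 × 1/4 = 118
χ² = Σ (O − E)² / E
  red-flowered: (111 − 118)² / 118 = 0.4153
  pink-flowered: (237 − 236)² / 236 = 0.0042
  white-flowered: (124 − 118)² / 118 = 0.3051
χ² = 0.4153 + 0.0042 + 0.3051 = 0.7246 ≈ 0.725

0.725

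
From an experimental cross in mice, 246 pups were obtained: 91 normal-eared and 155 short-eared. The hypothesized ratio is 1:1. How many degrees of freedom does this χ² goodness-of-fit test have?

A goodness-of-fit test with 2 phenotype classes has df = 2 − 1 = 1.

1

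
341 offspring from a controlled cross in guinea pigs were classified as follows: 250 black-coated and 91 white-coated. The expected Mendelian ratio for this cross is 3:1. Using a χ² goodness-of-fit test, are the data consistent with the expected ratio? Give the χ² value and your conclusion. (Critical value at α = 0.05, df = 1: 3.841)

0.517; consistent

Expected counts for N = 341 under a 3:1 ratio (total parts = 4):
  black-coated: 341 × 3/4 = 255.75
  white-coated: 341 × 1/4 = 85.25
χ² = Σ (O − E)² / E
  black-coated: (250 − 255.75)² / 255.75 = 0.1293
  white-coated: (91 − 85.25)² / 85.25 = 0.3878
χ² = 0.1293 + 0.3878 = 0.5171 ≈ 0.517
Degrees of freedom = 2 − 1 = 1; critical value at α = 0.05 is 3.841.
Since 0.517 < 3.841, we fail to reject the null hypothesis — the data are consistent with the 3:1 ratio.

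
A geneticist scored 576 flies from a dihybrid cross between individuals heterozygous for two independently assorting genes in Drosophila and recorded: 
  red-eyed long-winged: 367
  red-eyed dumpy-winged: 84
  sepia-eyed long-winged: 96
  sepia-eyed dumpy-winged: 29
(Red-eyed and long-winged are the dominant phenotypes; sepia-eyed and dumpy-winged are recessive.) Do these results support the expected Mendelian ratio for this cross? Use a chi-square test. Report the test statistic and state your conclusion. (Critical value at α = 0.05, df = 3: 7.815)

A dihybrid F₂ with independent assortment and complete dominance at both loci gives a 9:3:3:1 phenotypic ratio.
The 9:3:3:1 ratio has 16 parts, so with N = 576 the expected counts are:
  red-eyed long-winged: 576 × 9/16 = 324
  red-eyed dumpy-winged: 576 × 3/16 = 108
  sepia-eyed long-winged: 576 × 3/16 = 108
  sepia-eyed dumpy-winged: 576 × 1/16 = 36
χ² = Σ (O − E)² / E
  red-eyed long-winged: (367 − 324)² / 324 = 5.7068
  red-eyed dumpy-winged: (84 − 108)² / 108 = 5.3333
  sepia-eyed long-winged: (96 − 108)² / 108 = 1.3333
  sepia-eyed dumpy-winged: (29 − 36)² / 36 = 1.3611
χ² = 5.7068 + 5.3333 + 1.3333 + 1.3611 = 13.7345 ≈ 13.735
Degrees of freedom = 4 − 1 = 3; critical value at α = 0.05 is 7.815.
Since 13.735 > 7.815, we reject the null hypothesis — the data do not fit the 9:3:3:1 ratio.

13.735; not consistent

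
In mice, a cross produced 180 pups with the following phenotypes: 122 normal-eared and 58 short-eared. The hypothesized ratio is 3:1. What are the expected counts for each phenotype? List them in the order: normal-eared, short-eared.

Under the 3:1 hypothesis (Σ ratio = 4, N = 180):
  normal-eared: 180 × 3/4 = 135
  short-eared: 180 × 1/4 = 45

135, 45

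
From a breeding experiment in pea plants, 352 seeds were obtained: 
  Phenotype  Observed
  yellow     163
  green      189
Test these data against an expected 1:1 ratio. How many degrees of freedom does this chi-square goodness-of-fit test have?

A goodness-of-fit test with 2 phenotype classes has df = 2 − 1 = 1.

1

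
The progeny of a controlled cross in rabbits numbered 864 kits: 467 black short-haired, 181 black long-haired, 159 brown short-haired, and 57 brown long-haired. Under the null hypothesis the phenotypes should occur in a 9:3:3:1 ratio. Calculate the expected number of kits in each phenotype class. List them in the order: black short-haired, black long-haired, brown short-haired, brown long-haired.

Expected counts for N = 864 under a 9:3:3:1 ratio (total parts = 16):
  black short-haired: 864 × 9/16 = 486
  black long-haired: 864 × 3/16 = 162
  brown short-haired: 864 × 3/16 = 162
  brown long-haired: 864 × 1/16 = 54

486, 162, 162, 54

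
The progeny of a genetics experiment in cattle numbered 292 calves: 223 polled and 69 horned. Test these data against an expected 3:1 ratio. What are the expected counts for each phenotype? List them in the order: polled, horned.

219, 73

Total ratio parts = 4. Expected numbers out of 292:
  polled: 292 × 3/4 = 219
  horned: 292 × 1/4 = 73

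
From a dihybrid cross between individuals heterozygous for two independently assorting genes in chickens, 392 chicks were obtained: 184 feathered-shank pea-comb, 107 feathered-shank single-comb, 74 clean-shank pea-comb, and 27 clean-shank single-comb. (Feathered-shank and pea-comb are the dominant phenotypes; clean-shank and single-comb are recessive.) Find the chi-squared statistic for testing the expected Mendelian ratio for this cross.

21.569

A dihybrid F₂ with independent assortment and complete dominance at both loci gives a 9:3:3:1 phenotypic ratio.
Total ratio parts = 16. Expected numbers out of 392:
  feathered-shank pea-comb: 392 × 9/16 = 220.5
  feathered-shank single-comb: 392 × 3/16 = 73.5
  clean-shank pea-comb: 392 × 3/16 = 73.5
  clean-shank single-comb: 392 × 1/16 = 24.5
χ² = Σ (O − E)² / E
  feathered-shank pea-comb: (184 − 220.5)² / 220.5 = 6.0420
  feathered-shank single-comb: (107 − 73.5)² / 73.5 = 15.2687
  clean-shank pea-comb: (74 − 73.5)² / 73.5 = 0.0034
  clean-shank single-comb: (27 − 24.5)² / 24.5 = 0.2551
χ² = 6.0420 + 15.2687 + 0.0034 + 0.2551 = 21.5692 ≈ 21.569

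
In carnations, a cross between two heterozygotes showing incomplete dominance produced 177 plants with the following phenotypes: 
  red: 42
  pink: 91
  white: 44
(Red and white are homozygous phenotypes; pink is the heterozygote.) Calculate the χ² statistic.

0.186

With incomplete dominance, a heterozygote × heterozygote cross gives a 1:2:1 phenotypic ratio.
The 1:2:1 ratio has 4 parts, so with N = 177 the expected counts are:
  red: 177 × 1/4 = 44.25
  pink: 177 × 2/4 = 88.5
  white: 177 × 1/4 = 44.25
χ² = Σ (O − E)² / E
  red: (42 − 44.25)² / 44.25 = 0.1144
  pink: (91 − 88.5)² / 88.5 = 0.0706
  white: (44 − 44.25)² / 44.25 = 0.0014
χ² = 0.1144 + 0.0706 + 0.0014 = 0.1864 ≈ 0.186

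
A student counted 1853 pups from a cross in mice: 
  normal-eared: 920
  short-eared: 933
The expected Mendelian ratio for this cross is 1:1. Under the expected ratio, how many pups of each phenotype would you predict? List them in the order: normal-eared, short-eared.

The 1:1 ratio has 2 parts, so with N = 1853 the expected counts are:
  normal-eared: 1853 × 1/2 = 926.5
  short-eared: 1853 × 1/2 = 926.5

926.5, 926.5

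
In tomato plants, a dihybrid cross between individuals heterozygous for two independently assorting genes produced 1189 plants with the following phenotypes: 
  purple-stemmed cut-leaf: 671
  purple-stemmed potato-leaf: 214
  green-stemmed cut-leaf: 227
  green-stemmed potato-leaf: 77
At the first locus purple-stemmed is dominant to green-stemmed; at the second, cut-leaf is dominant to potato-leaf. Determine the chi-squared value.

A dihybrid F₂ with independent assortment and complete dominance at both loci gives a 9:3:3:1 phenotypic ratio.
Expected counts for N = 1189 under a 9:3:3:1 ratio (total parts = 16):
  purple-stemmed cut-leaf: 1189 × 9/16 = 668.8125
  purple-stemmed potato-leaf: 1189 × 3/16 = 222.9375
  green-stemmed cut-leaf: 1189 × 3/16 = 222.9375
  green-stemmed potato-leaf: 1189 × 1/16 = 74.3125
χ² = Σ (O − E)² / E
  purple-stemmed cut-leaf: (671 − 668.8125)² / 668.8125 = 0.0072
  purple-stemmed potato-leaf: (214 − 222.9375)² / 222.9375 = 0.3583
  green-stemmed cut-leaf: (227 − 222.9375)² / 222.9375 = 0.0740
  green-stemmed potato-leaf: (77 − 74.3125)² / 74.3125 = 0.0972
χ² = 0.0072 + 0.3583 + 0.0740 + 0.0972 = 0.5367 ≈ 0.537

0.537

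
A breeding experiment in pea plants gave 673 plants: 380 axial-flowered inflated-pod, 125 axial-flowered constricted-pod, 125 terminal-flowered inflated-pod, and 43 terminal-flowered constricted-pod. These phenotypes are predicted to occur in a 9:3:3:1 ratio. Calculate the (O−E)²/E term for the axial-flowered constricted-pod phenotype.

The 9:3:3:1 ratio has 16 parts, so with N = 673 the expected counts are:
  axial-flowered inflated-pod: 673 × 9/16 = 378.5625
  axial-flowered constricted-pod: 673 × 3/16 = 126.1875
  terminal-flowered inflated-pod: 673 × 3/16 = 126.1875
  terminal-flowered constricted-pod: 673 × 1/16 = 42.0625
Contribution of axial-flowered constricted-pod: (125 − 126.1875)² / 126.1875 = 0.0112

0.011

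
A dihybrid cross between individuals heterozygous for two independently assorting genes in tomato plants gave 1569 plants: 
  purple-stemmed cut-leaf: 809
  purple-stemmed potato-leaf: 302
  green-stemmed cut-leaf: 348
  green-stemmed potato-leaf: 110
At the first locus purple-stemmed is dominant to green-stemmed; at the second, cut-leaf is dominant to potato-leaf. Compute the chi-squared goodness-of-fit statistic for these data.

A dihybrid F₂ with independent assortment and complete dominance at both loci gives a 9:3:3:1 phenotypic ratio.
Total ratio parts = 16. Expected numbers out of 1569:
  purple-stemmed cut-leaf: 1569 × 9/16 = 882.5625
  purple-stemmed potato-leaf: 1569 × 3/16 = 294.1875
  green-stemmed cut-leaf: 1569 × 3/16 = 294.1875
  green-stemmed potato-leaf: 1569 × 1/16 = 98.0625
χ² = Σ (O − E)² / E
  purple-stemmed cut-leaf: (809 − 882.5625)² / 882.5625 = 6.1315
  purple-stemmed potato-leaf: (302 − 294.1875)² / 294.1875 = 0.2075
  green-stemmed cut-leaf: (348 − 294.1875)² / 294.1875 = 9.8433
  green-stemmed potato-leaf: (110 − 98.0625)² / 98.0625 = 1.4532
χ² = 6.1315 + 0.2075 + 9.8433 + 1.4532 = 17.6355 ≈ 17.636

17.636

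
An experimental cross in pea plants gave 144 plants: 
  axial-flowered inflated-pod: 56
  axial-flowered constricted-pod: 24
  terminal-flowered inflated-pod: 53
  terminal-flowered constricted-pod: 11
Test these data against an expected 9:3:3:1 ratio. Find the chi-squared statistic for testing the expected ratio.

Expected counts for N = 144 under a 9:3:3:1 ratio (total parts = 16):
  axial-flowered inflated-pod: 144 × 9/16 = 81
  axial-flowered constricted-pod: 144 × 3/16 = 27
  terminal-flowered inflated-pod: 144 × 3/16 = 27
  terminal-flowered constricted-pod: 144 × 1/16 = 9
χ² = Σ (O − E)² / E
  axial-flowered inflated-pod: (56 − 81)² / 81 = 7.7160
  axial-flowered constricted-pod: (24 − 27)² / 27 = 0.3333
  terminal-flowered inflated-pod: (53 − 27)² / 27 = 25.0370
  terminal-flowered constricted-pod: (11 − 9)² / 9 = 0.4444
χ² = 7.7160 + 0.3333 + 25.0370 + 0.4444 = 33.5307 ≈ 33.531

33.531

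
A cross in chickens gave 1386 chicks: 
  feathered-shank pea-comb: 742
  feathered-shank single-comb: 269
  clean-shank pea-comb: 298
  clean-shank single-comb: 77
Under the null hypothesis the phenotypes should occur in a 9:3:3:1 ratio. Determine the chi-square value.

Total ratio parts = 16. Expected numbers out of 1386:
  feathered-shank pea-comb: 1386 × 9/16 = 779.625
  feathered-shank single-comb: 1386 × 3/16 = 259.875
  clean-shank pea-comb: 1386 × 3/16 = 259.875
  clean-shank single-comb: 1386 × 1/16 = 86.625
χ² = Σ (O − E)² / E
  feathered-shank pea-comb: (742 − 779.625)² / 779.625 = 1.8158
  feathered-shank single-comb: (269 − 259.875)² / 259.875 = 0.3204
  clean-shank pea-comb: (298 − 259.875)² / 259.875 = 5.5931
  clean-shank single-comb: (77 − 86.625)² / 86.625 = 1.0694
χ² = 1.8158 + 0.3204 + 5.5931 + 1.0694 = 8.7987 ≈ 8.799

8.799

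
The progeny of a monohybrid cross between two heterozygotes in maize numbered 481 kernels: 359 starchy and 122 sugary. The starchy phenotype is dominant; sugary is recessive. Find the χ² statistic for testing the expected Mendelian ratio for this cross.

0.034

For a monohybrid cross between heterozygotes with complete dominance, the expected phenotypic ratio is 3:1.
Total ratio parts = 4. Expected numbers out of 481:
  starchy: 481 × 3/4 = 360.75
  sugary: 481 × 1/4 = 120.25
χ² = Σ (O − E)² / E
  starchy: (359 − 360.75)² / 360.75 = 0.0085
  sugary: (122 − 120.25)² / 120.25 = 0.0255
χ² = 0.0085 + 0.0255 = 0.034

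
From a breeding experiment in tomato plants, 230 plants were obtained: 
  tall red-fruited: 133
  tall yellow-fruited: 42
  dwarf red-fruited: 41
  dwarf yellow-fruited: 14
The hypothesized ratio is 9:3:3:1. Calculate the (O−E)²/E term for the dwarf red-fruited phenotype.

0.105

The 9:3:3:1 ratio has 16 parts, so with N = 230 the expected counts are:
  tall red-fruited: 230 × 9/16 = 129.375
  tall yellow-fruited: 230 × 3/16 = 43.125
  dwarf red-fruited: 230 × 3/16 = 43.125
  dwarf yellow-fruited: 230 × 1/16 = 14.375
Contribution of dwarf red-fruited: (41 − 43.125)² / 43.125 = 0.1047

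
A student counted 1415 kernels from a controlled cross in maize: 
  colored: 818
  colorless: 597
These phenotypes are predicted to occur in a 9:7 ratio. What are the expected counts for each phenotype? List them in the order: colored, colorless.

795.9375, 619.0625

The 9:7 ratio has 16 parts, so with N = 1415 the expected counts are:
  colored: 1415 × 9/16 = 795.9375
  colorless: 1415 × 7/16 = 619.0625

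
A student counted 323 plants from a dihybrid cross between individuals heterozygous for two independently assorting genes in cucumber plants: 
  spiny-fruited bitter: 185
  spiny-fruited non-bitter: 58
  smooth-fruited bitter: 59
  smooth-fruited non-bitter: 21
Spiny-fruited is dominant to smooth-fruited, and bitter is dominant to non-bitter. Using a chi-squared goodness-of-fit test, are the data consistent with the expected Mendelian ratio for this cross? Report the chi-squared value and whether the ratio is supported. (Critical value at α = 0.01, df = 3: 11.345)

0.242; consistent

A dihybrid F₂ with independent assortment and complete dominance at both loci gives a 9:3:3:1 phenotypic ratio.
Total ratio parts = 16. Expected numbers out of 323:
  spiny-fruited bitter: 323 × 9/16 = 181.6875
  spiny-fruited non-bitter: 323 × 3/16 = 60.5625
  smooth-fruited bitter: 323 × 3/16 = 60.5625
  smooth-fruited non-bitter: 323 × 1/16 = 20.1875
χ² = Σ (O − E)² / E
  spiny-fruited bitter: (185 − 181.6875)² / 181.6875 = 0.0604
  spiny-fruited non-bitter: (58 − 60.5625)² / 60.5625 = 0.1084
  smooth-fruited bitter: (59 − 60.5625)² / 60.5625 = 0.0403
  smooth-fruited non-bitter: (21 − 20.1875)² / 20.1875 = 0.0327
χ² = 0.0604 + 0.1084 + 0.0403 + 0.0327 = 0.2418 ≈ 0.242
Degrees of freedom = 4 − 1 = 3; critical value at α = 0.01 is 11.345.
Since 0.242 < 11.345, we fail to reject the null hypothesis — the data are consistent with the 9:3:3:1 ratio.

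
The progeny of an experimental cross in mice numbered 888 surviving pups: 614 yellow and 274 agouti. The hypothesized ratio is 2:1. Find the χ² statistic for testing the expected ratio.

2.453

Total ratio parts = 3. Expected numbers out of 888:
  yellow: 888 × 2/3 = 592
  agouti: 888 × 1/3 = 296
χ² = Σ (O − E)² / E
  yellow: (614 − 592)² / 592 = 0.8176
  agouti: (274 − 296)² / 296 = 1.6351
χ² = 0.8176 + 1.6351 = 2.4527 ≈ 2.453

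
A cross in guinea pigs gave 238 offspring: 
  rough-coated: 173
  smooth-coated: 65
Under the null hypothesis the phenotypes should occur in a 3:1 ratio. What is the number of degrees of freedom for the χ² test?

1

A goodness-of-fit test with 2 phenotype classes has df = 2 − 1 = 1.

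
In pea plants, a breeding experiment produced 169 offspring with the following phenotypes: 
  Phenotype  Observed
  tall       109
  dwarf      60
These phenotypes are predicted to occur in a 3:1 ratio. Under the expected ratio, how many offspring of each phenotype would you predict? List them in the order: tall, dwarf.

126.75, 42.25

Expected counts for N = 169 under a 3:1 ratio (total parts = 4):
  tall: 169 × 3/4 = 126.75
  dwarf: 169 × 1/4 = 42.25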